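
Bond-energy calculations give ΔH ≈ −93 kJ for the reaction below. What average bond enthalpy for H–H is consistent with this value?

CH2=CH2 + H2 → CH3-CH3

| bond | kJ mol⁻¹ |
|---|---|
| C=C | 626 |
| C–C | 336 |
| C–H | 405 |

Let D be the H–H bond energy.
Σ(broken) = 4×405 + 1×626 + 1×D = 2246 + D
Σ(formed) = 1×336 + 6×405 = 2766
ΔH = Σ(broken) − Σ(formed) = (2246 + D) − (2766) = −520 + D
Setting this equal to −93 kJ gives D = 427 kJ/mol.

D(H–H) ≈ 427 kJ/mol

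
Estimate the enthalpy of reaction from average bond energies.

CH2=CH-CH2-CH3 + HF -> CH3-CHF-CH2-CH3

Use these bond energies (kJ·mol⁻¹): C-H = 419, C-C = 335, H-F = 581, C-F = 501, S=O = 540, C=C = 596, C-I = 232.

ΔH ≈ −78 kJ

Bonds broken (reactants):
  C-C: 2 × 335 = 670
  C-H: 8 × 419 = 3352
  C=C: 1 × 596 = 596
  H-F: 1 × 581 = 581
  Σ(broken) = 5199 kJ
Bonds formed (products):
  C-C: 3 × 335 = 1005
  C-F: 1 × 501 = 501
  C-H: 9 × 419 = 3771
  Σ(formed) = 5277 kJ
ΔH = Σ(broken) − Σ(formed) = 5199 − 5277 = −78 kJ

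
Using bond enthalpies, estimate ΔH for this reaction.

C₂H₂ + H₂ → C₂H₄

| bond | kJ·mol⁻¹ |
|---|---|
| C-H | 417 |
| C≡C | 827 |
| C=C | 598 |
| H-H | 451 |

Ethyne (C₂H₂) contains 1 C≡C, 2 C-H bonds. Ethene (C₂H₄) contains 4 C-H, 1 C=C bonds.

Bonds broken (reactants):
  C≡C: 1 × 827 = 827
  C-H: 2 × 417 = 834
  H-H: 1 × 451 = 451
  Σ(broken) = 2112 kJ
Bonds formed (products):
  C-H: 4 × 417 = 1668
  C=C: 1 × 598 = 598
  Σ(formed) = 2266 kJ
ΔH = Σ(broken) − Σ(formed) = 2112 − 2266 = −154 kJ

ΔH ≈ −154 kJ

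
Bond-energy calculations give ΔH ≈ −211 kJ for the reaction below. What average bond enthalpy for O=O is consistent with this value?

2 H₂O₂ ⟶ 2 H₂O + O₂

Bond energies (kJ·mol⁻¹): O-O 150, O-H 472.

Let D be the O=O bond energy.
Σ(broken) = 4×472 + 2×150 = 2188
Σ(formed) = 4×472 + 1×D = 1888 + D
ΔH = Σ(broken) − Σ(formed) = (2188) − (1888 + D) = +300 − D
Setting this equal to −211 kJ gives D = 511 kJ/mol.

D(O=O) ≈ 511 kJ/mol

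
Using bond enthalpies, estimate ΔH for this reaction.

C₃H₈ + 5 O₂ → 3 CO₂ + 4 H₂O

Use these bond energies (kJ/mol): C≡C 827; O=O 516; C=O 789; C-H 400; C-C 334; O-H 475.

ΔH ≈ −2086 kJ

Bonds broken (reactants):
  C-C: 2 × 334 = 668
  C-H: 8 × 400 = 3200
  O=O: 5 × 516 = 2580
  Σ(broken) = 6448 kJ
Bonds formed (products):
  C=O: 6 × 789 = 4734
  O-H: 8 × 475 = 3800
  Σ(formed) = 8534 kJ
ΔH = Σ(broken) − Σ(formed) = 6448 − 8534 = −2086 kJ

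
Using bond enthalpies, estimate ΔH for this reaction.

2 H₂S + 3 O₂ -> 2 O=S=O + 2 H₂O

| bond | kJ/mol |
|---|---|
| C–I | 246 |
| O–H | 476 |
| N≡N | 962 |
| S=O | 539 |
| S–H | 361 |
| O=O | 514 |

Bonds broken (reactants):
  O=O: 3 × 514 = 1542
  S–H: 4 × 361 = 1444
  Σ(broken) = 2986 kJ
Bonds formed (products):
  O–H: 4 × 476 = 1904
  S=O: 4 × 539 = 2156
  Σ(formed) = 4060 kJ
ΔH = Σ(broken) − Σ(formed) = 2986 − 4060 = −1074 kJ

ΔH ≈ −1074 kJ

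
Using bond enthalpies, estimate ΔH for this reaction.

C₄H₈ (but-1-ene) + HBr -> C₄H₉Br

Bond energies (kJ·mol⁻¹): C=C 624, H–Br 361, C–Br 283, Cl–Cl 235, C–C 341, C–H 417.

Bonds broken (reactants):
  C–C: 2 × 341 = 682
  C–H: 8 × 417 = 3336
  C=C: 1 × 624 = 624
  H–Br: 1 × 361 = 361
  Σ(broken) = 5003 kJ
Bonds formed (products):
  C–Br: 1 × 283 = 283
  C–C: 3 × 341 = 1023
  C–H: 9 × 417 = 3753
  Σ(formed) = 5059 kJ
ΔH = Σ(broken) − Σ(formed) = 5003 − 5059 = −56 kJ

ΔH ≈ −56 kJ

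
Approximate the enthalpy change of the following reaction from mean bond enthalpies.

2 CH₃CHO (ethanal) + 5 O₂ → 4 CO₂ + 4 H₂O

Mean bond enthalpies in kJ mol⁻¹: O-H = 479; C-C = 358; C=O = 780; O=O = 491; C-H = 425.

ΔH ≈ −1941 kJ

Bonds broken (reactants):
  C-C: 2 × 358 = 716
  C-H: 8 × 425 = 3400
  C=O: 2 × 780 = 1560
  O=O: 5 × 491 = 2455
  Σ(broken) = 8131 kJ
Bonds formed (products):
  C=O: 8 × 780 = 6240
  O-H: 8 × 479 = 3832
  Σ(formed) = 10072 kJ
ΔH = Σ(broken) − Σ(formed) = 8131 − 10072 = −1941 kJ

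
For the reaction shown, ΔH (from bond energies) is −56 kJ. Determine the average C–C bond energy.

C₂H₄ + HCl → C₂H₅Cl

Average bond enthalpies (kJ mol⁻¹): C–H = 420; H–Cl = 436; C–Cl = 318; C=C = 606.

D(C–C) ≈ 360 kJ/mol

Let D be the C–C bond energy.
Σ(broken) = 4×420 + 1×606 + 1×436 = 2722
Σ(formed) = 1×D + 1×318 + 5×420 = 2418 + D
ΔH = Σ(broken) − Σ(formed) = (2722) − (2418 + D) = +304 − D
Setting this equal to −56 kJ gives D = 360 kJ/mol.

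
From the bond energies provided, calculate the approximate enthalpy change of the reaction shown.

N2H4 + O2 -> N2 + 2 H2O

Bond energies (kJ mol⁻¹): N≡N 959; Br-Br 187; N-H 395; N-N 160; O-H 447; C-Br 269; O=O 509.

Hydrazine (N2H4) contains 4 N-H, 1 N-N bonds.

Bonds broken (reactants):
  N-H: 4 × 395 = 1580
  N-N: 1 × 160 = 160
  O=O: 1 × 509 = 509
  Σ(broken) = 2249 kJ
Bonds formed (products):
  N≡N: 1 × 959 = 959
  O-H: 4 × 447 = 1788
  Σ(formed) = 2747 kJ
ΔH = Σ(broken) − Σ(formed) = 2249 − 2747 = −498 kJ

ΔH ≈ −498 kJ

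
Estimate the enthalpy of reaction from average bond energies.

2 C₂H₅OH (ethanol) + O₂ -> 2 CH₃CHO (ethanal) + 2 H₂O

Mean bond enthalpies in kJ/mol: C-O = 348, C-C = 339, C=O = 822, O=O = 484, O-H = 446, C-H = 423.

Bonds broken (reactants):
  C-C: 2 × 339 = 678
  C-H: 10 × 423 = 4230
  C-O: 2 × 348 = 696
  O-H: 2 × 446 = 892
  O=O: 1 × 484 = 484
  Σ(broken) = 6980 kJ
Bonds formed (products):
  C-C: 2 × 339 = 678
  C-H: 8 × 423 = 3384
  C=O: 2 × 822 = 1644
  O-H: 4 × 446 = 1784
  Σ(formed) = 7490 kJ
ΔH = Σ(broken) − Σ(formed) = 6980 − 7490 = −510 kJ

ΔH ≈ −510 kJ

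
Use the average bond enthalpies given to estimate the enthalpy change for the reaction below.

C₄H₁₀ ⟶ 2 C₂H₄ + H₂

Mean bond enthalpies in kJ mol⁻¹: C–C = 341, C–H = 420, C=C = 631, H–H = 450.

Bonds broken (reactants):
  C–C: 3 × 341 = 1023
  C–H: 10 × 420 = 4200
  Σ(broken) = 5223 kJ
Bonds formed (products):
  C–H: 8 × 420 = 3360
  C=C: 2 × 631 = 1262
  H–H: 1 × 450 = 450
  Σ(formed) = 5072 kJ
ΔH = Σ(broken) − Σ(formed) = 5223 − 5072 = +151 kJ

ΔH ≈ +151 kJ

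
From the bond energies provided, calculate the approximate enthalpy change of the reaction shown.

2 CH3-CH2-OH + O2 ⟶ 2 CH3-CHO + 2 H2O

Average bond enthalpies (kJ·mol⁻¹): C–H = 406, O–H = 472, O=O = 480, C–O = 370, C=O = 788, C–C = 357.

Bonds broken (reactants):
  C–C: 2 × 357 = 714
  C–H: 10 × 406 = 4060
  C–O: 2 × 370 = 740
  O–H: 2 × 472 = 944
  O=O: 1 × 480 = 480
  Σ(broken) = 6938 kJ
Bonds formed (products):
  C–C: 2 × 357 = 714
  C–H: 8 × 406 = 3248
  C=O: 2 × 788 = 1576
  O–H: 4 × 472 = 1888
  Σ(formed) = 7426 kJ
ΔH = Σ(broken) − Σ(formed) = 6938 − 7426 = −488 kJ

ΔH ≈ −488 kJ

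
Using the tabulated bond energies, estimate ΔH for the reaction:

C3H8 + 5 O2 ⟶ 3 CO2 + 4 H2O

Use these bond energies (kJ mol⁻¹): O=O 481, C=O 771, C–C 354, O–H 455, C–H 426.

Bonds broken (reactants):
  C–C: 2 × 354 = 708
  C–H: 8 × 426 = 3408
  O=O: 5 × 481 = 2405
  Σ(broken) = 6521 kJ
Bonds formed (products):
  C=O: 6 × 771 = 4626
  O–H: 8 × 455 = 3640
  Σ(formed) = 8266 kJ
ΔH = Σ(broken) − Σ(formed) = 6521 − 8266 = −1745 kJ

ΔH ≈ −1745 kJ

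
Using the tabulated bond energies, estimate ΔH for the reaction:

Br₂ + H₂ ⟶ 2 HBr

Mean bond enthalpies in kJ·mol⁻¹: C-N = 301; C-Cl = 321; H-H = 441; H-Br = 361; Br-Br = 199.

ΔH ≈ −82 kJ

Bonds broken (reactants):
  Br-Br: 1 × 199 = 199
  H-H: 1 × 441 = 441
  Σ(broken) = 640 kJ
Bonds formed (products):
  H-Br: 2 × 361 = 722
  Σ(formed) = 722 kJ
ΔH = Σ(broken) − Σ(formed) = 640 − 722 = −82 kJ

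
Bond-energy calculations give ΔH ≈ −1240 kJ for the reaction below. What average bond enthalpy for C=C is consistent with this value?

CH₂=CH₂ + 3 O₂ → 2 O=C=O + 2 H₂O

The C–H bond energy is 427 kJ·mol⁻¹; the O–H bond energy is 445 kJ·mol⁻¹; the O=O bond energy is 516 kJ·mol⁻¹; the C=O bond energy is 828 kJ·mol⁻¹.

Let D be the C=C bond energy.
Σ(broken) = 4×427 + 1×D + 3×516 = 3256 + D
Σ(formed) = 4×828 + 4×445 = 5092
ΔH = Σ(broken) − Σ(formed) = (3256 + D) − (5092) = −1836 + D
Setting this equal to −1240 kJ gives D = 596 kJ/mol.

D(C=C) ≈ 596 kJ/mol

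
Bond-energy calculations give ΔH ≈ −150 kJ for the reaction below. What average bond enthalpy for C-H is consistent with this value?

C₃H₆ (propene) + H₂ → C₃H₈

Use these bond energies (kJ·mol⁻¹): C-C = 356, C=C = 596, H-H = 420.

Let D be the C-H bond energy.
Σ(broken) = 1×356 + 6×D + 1×596 + 1×420 = 1372 + 6D
Σ(formed) = 2×356 + 8×D = 712 + 8D
ΔH = Σ(broken) − Σ(formed) = (1372 + 6D) − (712 + 8D) = +660 − 2D
Setting this equal to −150 kJ gives 2D = 810, so D = 405 kJ/mol.

D(C-H) ≈ 405 kJ/mol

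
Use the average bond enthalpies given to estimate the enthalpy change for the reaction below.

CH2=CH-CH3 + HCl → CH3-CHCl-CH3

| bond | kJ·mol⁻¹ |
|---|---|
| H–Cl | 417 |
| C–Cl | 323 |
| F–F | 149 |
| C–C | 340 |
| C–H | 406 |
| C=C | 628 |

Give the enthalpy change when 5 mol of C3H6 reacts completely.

ΔH = −120 kJ

Bonds broken (reactants):
  C–C: 1 × 340 = 340
  C–H: 6 × 406 = 2436
  C=C: 1 × 628 = 628
  H–Cl: 1 × 417 = 417
  Σ(broken) = 3821 kJ
Bonds formed (products):
  C–C: 2 × 340 = 680
  C–Cl: 1 × 323 = 323
  C–H: 7 × 406 = 2842
  Σ(formed) = 3845 kJ
ΔH = Σ(broken) − Σ(formed) = 3821 − 3845 = −24 kJ
For 5× the reaction as written: 5 × (−24) = −120 kJ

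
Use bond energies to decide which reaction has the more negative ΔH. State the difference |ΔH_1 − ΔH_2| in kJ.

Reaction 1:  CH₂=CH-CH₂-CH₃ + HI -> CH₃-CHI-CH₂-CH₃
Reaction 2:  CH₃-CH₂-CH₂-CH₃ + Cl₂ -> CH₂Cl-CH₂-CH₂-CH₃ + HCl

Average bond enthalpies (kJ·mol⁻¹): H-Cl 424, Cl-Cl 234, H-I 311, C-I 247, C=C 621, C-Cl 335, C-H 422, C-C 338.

Reaction 2, by 28 kJ

Reaction 1:
  Bonds broken (reactants):
    C-C: 2 × 338 = 676
    C-H: 8 × 422 = 3376
    C=C: 1 × 621 = 621
    H-I: 1 × 311 = 311
    Σ(broken) = 4984 kJ
  Bonds formed (products):
    C-C: 3 × 338 = 1014
    C-H: 9 × 422 = 3798
    C-I: 1 × 247 = 247
    Σ(formed) = 5059 kJ
  ΔH_1 = 4984 − 5059 = −75 kJ
Reaction 2:
  Bonds broken (reactants):
    C-C: 3 × 338 = 1014
    C-H: 10 × 422 = 4220
    Cl-Cl: 1 × 234 = 234
    Σ(broken) = 5468 kJ
  Bonds formed (products):
    C-C: 3 × 338 = 1014
    C-Cl: 1 × 335 = 335
    C-H: 9 × 422 = 3798
    H-Cl: 1 × 424 = 424
    Σ(formed) = 5571 kJ
  ΔH_2 = 5468 − 5571 = −103 kJ
ΔH_1 − ΔH_2 = +28 kJ, so reaction 2 has the more negative ΔH; |ΔH_1 − ΔH_2| = 28 kJ.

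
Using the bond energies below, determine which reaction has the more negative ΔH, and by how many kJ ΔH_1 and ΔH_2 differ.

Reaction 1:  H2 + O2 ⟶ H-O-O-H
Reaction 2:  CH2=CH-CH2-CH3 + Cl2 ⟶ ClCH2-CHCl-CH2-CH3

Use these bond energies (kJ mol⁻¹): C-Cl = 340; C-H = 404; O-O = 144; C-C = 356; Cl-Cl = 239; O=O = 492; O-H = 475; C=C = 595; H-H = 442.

Reaction 2, by 42 kJ

Reaction 1:
  Bonds broken (reactants):
    H-H: 1 × 442 = 442
    O=O: 1 × 492 = 492
    Σ(broken) = 934 kJ
  Bonds formed (products):
    O-H: 2 × 475 = 950
    O-O: 1 × 144 = 144
    Σ(formed) = 1094 kJ
  ΔH_1 = 934 − 1094 = −160 kJ
Reaction 2:
  Bonds broken (reactants):
    C-C: 2 × 356 = 712
    C-H: 8 × 404 = 3232
    C=C: 1 × 595 = 595
    Cl-Cl: 1 × 239 = 239
    Σ(broken) = 4778 kJ
  Bonds formed (products):
    C-C: 3 × 356 = 1068
    C-Cl: 2 × 340 = 680
    C-H: 8 × 404 = 3232
    Σ(formed) = 4980 kJ
  ΔH_2 = 4778 − 4980 = −202 kJ
ΔH_1 − ΔH_2 = +42 kJ, so reaction 2 has the more negative ΔH; |ΔH_1 − ΔH_2| = 42 kJ.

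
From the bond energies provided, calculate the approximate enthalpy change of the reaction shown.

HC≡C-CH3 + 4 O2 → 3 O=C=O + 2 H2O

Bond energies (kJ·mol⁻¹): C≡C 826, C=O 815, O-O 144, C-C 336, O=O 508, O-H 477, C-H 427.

ΔH ≈ −1896 kJ

Bonds broken (reactants):
  C≡C: 1 × 826 = 826
  C-C: 1 × 336 = 336
  C-H: 4 × 427 = 1708
  O=O: 4 × 508 = 2032
  Σ(broken) = 4902 kJ
Bonds formed (products):
  C=O: 6 × 815 = 4890
  O-H: 4 × 477 = 1908
  Σ(formed) = 6798 kJ
ΔH = Σ(broken) − Σ(formed) = 4902 − 6798 = −1896 kJ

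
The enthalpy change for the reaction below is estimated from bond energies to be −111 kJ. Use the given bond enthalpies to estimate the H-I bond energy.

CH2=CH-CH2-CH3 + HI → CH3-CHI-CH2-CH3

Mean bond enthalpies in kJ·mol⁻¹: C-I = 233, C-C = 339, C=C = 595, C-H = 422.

D(H-I) ≈ 288 kJ/mol

Let D be the H-I bond energy.
Σ(broken) = 2×339 + 8×422 + 1×595 + 1×D = 4649 + D
Σ(formed) = 3×339 + 9×422 + 1×233 = 5048
ΔH = Σ(broken) − Σ(formed) = (4649 + D) − (5048) = −399 + D
Setting this equal to −111 kJ gives D = 288 kJ/mol.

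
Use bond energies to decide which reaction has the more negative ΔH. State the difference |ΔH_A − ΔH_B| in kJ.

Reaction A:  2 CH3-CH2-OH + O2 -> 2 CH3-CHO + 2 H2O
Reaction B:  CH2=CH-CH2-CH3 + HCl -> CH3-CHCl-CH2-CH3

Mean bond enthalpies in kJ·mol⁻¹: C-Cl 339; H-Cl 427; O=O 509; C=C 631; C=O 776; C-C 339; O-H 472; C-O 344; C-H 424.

Reaction A:
  Bonds broken (reactants):
    C-C: 2 × 339 = 678
    C-H: 10 × 424 = 4240
    C-O: 2 × 344 = 688
    O-H: 2 × 472 = 944
    O=O: 1 × 509 = 509
    Σ(broken) = 7059 kJ
  Bonds formed (products):
    C-C: 2 × 339 = 678
    C-H: 8 × 424 = 3392
    C=O: 2 × 776 = 1552
    O-H: 4 × 472 = 1888
    Σ(formed) = 7510 kJ
  ΔH_A = 7059 − 7510 = −451 kJ
Reaction B:
  Bonds broken (reactants):
    C-C: 2 × 339 = 678
    C-H: 8 × 424 = 3392
    C=C: 1 × 631 = 631
    H-Cl: 1 × 427 = 427
    Σ(broken) = 5128 kJ
  Bonds formed (products):
    C-C: 3 × 339 = 1017
    C-Cl: 1 × 339 = 339
    C-H: 9 × 424 = 3816
    Σ(formed) = 5172 kJ
  ΔH_B = 5128 − 5172 = −44 kJ
ΔH_A − ΔH_B = −407 kJ, so reaction A has the more negative ΔH; |ΔH_A − ΔH_B| = 407 kJ.

Reaction A, by 407 kJ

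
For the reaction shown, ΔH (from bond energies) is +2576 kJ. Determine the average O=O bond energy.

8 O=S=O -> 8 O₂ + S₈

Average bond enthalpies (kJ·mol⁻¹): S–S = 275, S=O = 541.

D(O=O) ≈ 485 kJ/mol

Let D be the O=O bond energy.
Σ(broken) = 16×541 = 8656
Σ(formed) = 8×D + 8×275 = 2200 + 8D
ΔH = Σ(broken) − Σ(formed) = (8656) − (2200 + 8D) = +6456 − 8D
Setting this equal to +2576 kJ gives 8D = 3880, so D = 485 kJ/mol.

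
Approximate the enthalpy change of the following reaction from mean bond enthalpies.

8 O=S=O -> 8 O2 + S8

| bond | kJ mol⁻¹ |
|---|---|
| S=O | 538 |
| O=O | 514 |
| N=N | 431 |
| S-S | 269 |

Bonds broken (reactants):
  S=O: 16 × 538 = 8608
  Σ(broken) = 8608 kJ
Bonds formed (products):
  O=O: 8 × 514 = 4112
  S-S: 8 × 269 = 2152
  Σ(formed) = 6264 kJ
ΔH = Σ(broken) − Σ(formed) = 8608 − 6264 = +2344 kJ

ΔH ≈ +2344 kJ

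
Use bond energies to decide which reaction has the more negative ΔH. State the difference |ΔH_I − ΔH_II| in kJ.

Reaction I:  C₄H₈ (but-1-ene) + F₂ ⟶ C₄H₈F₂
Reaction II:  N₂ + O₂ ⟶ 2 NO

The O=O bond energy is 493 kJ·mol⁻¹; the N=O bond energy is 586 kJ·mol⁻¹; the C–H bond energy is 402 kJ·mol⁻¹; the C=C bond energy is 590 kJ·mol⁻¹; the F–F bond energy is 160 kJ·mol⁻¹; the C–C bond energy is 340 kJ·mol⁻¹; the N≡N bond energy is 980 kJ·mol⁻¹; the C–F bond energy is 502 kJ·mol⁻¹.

Reaction I:
  Bonds broken (reactants):
    C–C: 2 × 340 = 680
    C–H: 8 × 402 = 3216
    C=C: 1 × 590 = 590
    F–F: 1 × 160 = 160
    Σ(broken) = 4646 kJ
  Bonds formed (products):
    C–C: 3 × 340 = 1020
    C–F: 2 × 502 = 1004
    C–H: 8 × 402 = 3216
    Σ(formed) = 5240 kJ
  ΔH_I = 4646 − 5240 = −594 kJ
Reaction II:
  Bonds broken (reactants):
    N≡N: 1 × 980 = 980
    O=O: 1 × 493 = 493
    Σ(broken) = 1473 kJ
  Bonds formed (products):
    N=O: 2 × 586 = 1172
    Σ(formed) = 1172 kJ
  ΔH_II = 1473 − 1172 = +301 kJ
ΔH_I − ΔH_II = −895 kJ, so reaction I has the more negative ΔH; |ΔH_I − ΔH_II| = 895 kJ.

Reaction I, by 895 kJ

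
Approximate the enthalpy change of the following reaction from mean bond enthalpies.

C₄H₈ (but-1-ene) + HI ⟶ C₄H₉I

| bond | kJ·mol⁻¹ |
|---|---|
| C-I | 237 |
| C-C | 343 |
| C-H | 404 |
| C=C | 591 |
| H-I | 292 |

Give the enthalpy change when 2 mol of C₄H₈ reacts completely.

ΔH = −202 kJ

Bonds broken (reactants):
  C-C: 2 × 343 = 686
  C-H: 8 × 404 = 3232
  C=C: 1 × 591 = 591
  H-I: 1 × 292 = 292
  Σ(broken) = 4801 kJ
Bonds formed (products):
  C-C: 3 × 343 = 1029
  C-H: 9 × 404 = 3636
  C-I: 1 × 237 = 237
  Σ(formed) = 4902 kJ
ΔH = Σ(broken) − Σ(formed) = 4801 − 4902 = −101 kJ
For 2× the reaction as written: 2 × (−101) = −202 kJ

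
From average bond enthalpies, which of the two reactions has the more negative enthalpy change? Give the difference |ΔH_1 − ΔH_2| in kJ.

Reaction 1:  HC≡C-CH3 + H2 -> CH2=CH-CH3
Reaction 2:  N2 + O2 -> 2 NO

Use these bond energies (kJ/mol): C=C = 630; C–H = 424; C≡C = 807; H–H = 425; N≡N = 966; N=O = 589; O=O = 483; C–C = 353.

Reaction 1:
  Bonds broken (reactants):
    C≡C: 1 × 807 = 807
    C–C: 1 × 353 = 353
    C–H: 4 × 424 = 1696
    H–H: 1 × 425 = 425
    Σ(broken) = 3281 kJ
  Bonds formed (products):
    C–C: 1 × 353 = 353
    C–H: 6 × 424 = 2544
    C=C: 1 × 630 = 630
    Σ(formed) = 3527 kJ
  ΔH_1 = 3281 − 3527 = −246 kJ
Reaction 2:
  Bonds broken (reactants):
    N≡N: 1 × 966 = 966
    O=O: 1 × 483 = 483
    Σ(broken) = 1449 kJ
  Bonds formed (products):
    N=O: 2 × 589 = 1178
    Σ(formed) = 1178 kJ
  ΔH_2 = 1449 − 1178 = +271 kJ
ΔH_1 − ΔH_2 = −517 kJ, so reaction 1 has the more negative ΔH; |ΔH_1 − ΔH_2| = 517 kJ.

Reaction 1, by 517 kJ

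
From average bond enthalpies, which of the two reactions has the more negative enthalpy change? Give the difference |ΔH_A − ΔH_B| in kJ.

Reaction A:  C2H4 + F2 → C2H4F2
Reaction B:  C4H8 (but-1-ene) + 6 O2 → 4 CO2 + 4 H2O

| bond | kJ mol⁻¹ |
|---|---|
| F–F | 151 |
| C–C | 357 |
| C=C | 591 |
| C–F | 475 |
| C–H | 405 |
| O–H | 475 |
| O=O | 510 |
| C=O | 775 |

Reaction B, by 1830 kJ

Reaction A:
  Bonds broken (reactants):
    C–H: 4 × 405 = 1620
    C=C: 1 × 591 = 591
    F–F: 1 × 151 = 151
    Σ(broken) = 2362 kJ
  Bonds formed (products):
    C–C: 1 × 357 = 357
    C–F: 2 × 475 = 950
    C–H: 4 × 405 = 1620
    Σ(formed) = 2927 kJ
  ΔH_A = 2362 − 2927 = −565 kJ
Reaction B:
  Bonds broken (reactants):
    C–C: 2 × 357 = 714
    C–H: 8 × 405 = 3240
    C=C: 1 × 591 = 591
    O=O: 6 × 510 = 3060
    Σ(broken) = 7605 kJ
  Bonds formed (products):
    C=O: 8 × 775 = 6200
    O–H: 8 × 475 = 3800
    Σ(formed) = 10000 kJ
  ΔH_B = 7605 − 10000 = −2395 kJ
ΔH_A − ΔH_B = +1830 kJ, so reaction B has the more negative ΔH; |ΔH_A − ΔH_B| = 1830 kJ.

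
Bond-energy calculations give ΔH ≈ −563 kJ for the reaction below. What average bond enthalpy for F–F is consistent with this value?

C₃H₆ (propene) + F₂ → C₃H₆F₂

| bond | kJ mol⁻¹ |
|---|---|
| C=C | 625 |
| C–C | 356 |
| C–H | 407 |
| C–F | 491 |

D(F–F) ≈ 150 kJ/mol

Let D be the F–F bond energy.
Σ(broken) = 1×356 + 6×407 + 1×625 + 1×D = 3423 + D
Σ(formed) = 2×356 + 2×491 + 6×407 = 4136
ΔH = Σ(broken) − Σ(formed) = (3423 + D) − (4136) = −713 + D
Setting this equal to −563 kJ gives D = 150 kJ/mol.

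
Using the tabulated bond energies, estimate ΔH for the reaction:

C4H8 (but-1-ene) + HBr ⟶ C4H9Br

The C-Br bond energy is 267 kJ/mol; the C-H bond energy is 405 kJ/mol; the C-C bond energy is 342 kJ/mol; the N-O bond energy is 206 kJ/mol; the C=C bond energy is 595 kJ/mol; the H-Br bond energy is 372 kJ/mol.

ΔH ≈ −47 kJ

Bonds broken (reactants):
  C-C: 2 × 342 = 684
  C-H: 8 × 405 = 3240
  C=C: 1 × 595 = 595
  H-Br: 1 × 372 = 372
  Σ(broken) = 4891 kJ
Bonds formed (products):
  C-Br: 1 × 267 = 267
  C-C: 3 × 342 = 1026
  C-H: 9 × 405 = 3645
  Σ(formed) = 4938 kJ
ΔH = Σ(broken) − Σ(formed) = 4891 − 4938 = −47 kJ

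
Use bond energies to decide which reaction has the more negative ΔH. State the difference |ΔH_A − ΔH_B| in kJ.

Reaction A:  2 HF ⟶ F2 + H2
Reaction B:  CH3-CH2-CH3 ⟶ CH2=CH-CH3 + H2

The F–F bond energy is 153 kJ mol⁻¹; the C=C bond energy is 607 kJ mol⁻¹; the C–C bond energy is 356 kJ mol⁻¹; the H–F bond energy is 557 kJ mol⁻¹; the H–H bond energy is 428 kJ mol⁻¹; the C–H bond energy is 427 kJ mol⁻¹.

Reaction A:
  Bonds broken (reactants):
    H–F: 2 × 557 = 1114
    Σ(broken) = 1114 kJ
  Bonds formed (products):
    F–F: 1 × 153 = 153
    H–H: 1 × 428 = 428
    Σ(formed) = 581 kJ
  ΔH_A = 1114 − 581 = +533 kJ
Reaction B:
  Bonds broken (reactants):
    C–C: 2 × 356 = 712
    C–H: 8 × 427 = 3416
    Σ(broken) = 4128 kJ
  Bonds formed (products):
    C–C: 1 × 356 = 356
    C–H: 6 × 427 = 2562
    C=C: 1 × 607 = 607
    H–H: 1 × 428 = 428
    Σ(formed) = 3953 kJ
  ΔH_B = 4128 − 3953 = +175 kJ
ΔH_A − ΔH_B = +358 kJ, so reaction B has the more negative ΔH; |ΔH_A − ΔH_B| = 358 kJ.

Reaction B, by 358 kJ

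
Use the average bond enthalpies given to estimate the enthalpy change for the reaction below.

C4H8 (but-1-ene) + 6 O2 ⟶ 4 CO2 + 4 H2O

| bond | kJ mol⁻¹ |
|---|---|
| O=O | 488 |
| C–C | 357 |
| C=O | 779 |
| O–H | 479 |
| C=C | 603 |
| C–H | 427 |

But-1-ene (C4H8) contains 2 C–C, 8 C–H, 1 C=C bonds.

Bonds broken (reactants):
  C–C: 2 × 357 = 714
  C–H: 8 × 427 = 3416
  C=C: 1 × 603 = 603
  O=O: 6 × 488 = 2928
  Σ(broken) = 7661 kJ
Bonds formed (products):
  C=O: 8 × 779 = 6232
  O–H: 8 × 479 = 3832
  Σ(formed) = 10064 kJ
ΔH = Σ(broken) − Σ(formed) = 7661 − 10064 = −2403 kJ

ΔH ≈ −2403 kJ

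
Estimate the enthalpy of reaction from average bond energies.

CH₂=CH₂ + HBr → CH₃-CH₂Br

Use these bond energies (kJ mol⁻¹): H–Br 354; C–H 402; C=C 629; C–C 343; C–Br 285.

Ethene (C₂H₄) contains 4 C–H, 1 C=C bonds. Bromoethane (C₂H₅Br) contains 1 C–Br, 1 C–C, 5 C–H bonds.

Bonds broken (reactants):
  C–H: 4 × 402 = 1608
  C=C: 1 × 629 = 629
  H–Br: 1 × 354 = 354
  Σ(broken) = 2591 kJ
Bonds formed (products):
  C–Br: 1 × 285 = 285
  C–C: 1 × 343 = 343
  C–H: 5 × 402 = 2010
  Σ(formed) = 2638 kJ
ΔH = Σ(broken) − Σ(formed) = 2591 − 2638 = −47 kJ

ΔH ≈ −47 kJ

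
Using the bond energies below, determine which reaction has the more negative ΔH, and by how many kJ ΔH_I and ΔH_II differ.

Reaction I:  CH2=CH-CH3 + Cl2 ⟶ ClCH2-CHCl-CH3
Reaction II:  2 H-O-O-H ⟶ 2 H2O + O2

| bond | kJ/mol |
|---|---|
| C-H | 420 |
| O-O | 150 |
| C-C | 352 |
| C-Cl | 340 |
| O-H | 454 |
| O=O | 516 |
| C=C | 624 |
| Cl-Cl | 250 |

Reaction II, by 58 kJ

Reaction I:
  Bonds broken (reactants):
    C-C: 1 × 352 = 352
    C-H: 6 × 420 = 2520
    C=C: 1 × 624 = 624
    Cl-Cl: 1 × 250 = 250
    Σ(broken) = 3746 kJ
  Bonds formed (products):
    C-C: 2 × 352 = 704
    C-Cl: 2 × 340 = 680
    C-H: 6 × 420 = 2520
    Σ(formed) = 3904 kJ
  ΔH_I = 3746 − 3904 = −158 kJ
Reaction II:
  Bonds broken (reactants):
    O-H: 4 × 454 = 1816
    O-O: 2 × 150 = 300
    Σ(broken) = 2116 kJ
  Bonds formed (products):
    O-H: 4 × 454 = 1816
    O=O: 1 × 516 = 516
    Σ(formed) = 2332 kJ
  ΔH_II = 2116 − 2332 = −216 kJ
ΔH_I − ΔH_II = +58 kJ, so reaction II has the more negative ΔH; |ΔH_I − ΔH_II| = 58 kJ.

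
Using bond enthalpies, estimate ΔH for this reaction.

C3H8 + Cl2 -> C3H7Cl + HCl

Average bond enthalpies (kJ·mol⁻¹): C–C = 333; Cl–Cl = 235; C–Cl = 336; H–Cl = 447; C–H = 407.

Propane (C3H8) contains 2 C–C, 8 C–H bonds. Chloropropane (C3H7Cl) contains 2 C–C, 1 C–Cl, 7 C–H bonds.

Bonds broken (reactants):
  C–C: 2 × 333 = 666
  C–H: 8 × 407 = 3256
  Cl–Cl: 1 × 235 = 235
  Σ(broken) = 4157 kJ
Bonds formed (products):
  C–C: 2 × 333 = 666
  C–Cl: 1 × 336 = 336
  C–H: 7 × 407 = 2849
  H–Cl: 1 × 447 = 447
  Σ(formed) = 4298 kJ
ΔH = Σ(broken) − Σ(formed) = 4157 − 4298 = −141 kJ

ΔH ≈ −141 kJ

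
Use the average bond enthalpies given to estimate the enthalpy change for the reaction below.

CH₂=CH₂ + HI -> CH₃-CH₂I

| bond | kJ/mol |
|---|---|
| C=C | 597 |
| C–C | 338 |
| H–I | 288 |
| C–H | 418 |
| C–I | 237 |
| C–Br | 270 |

ΔH ≈ −108 kJ

Bonds broken (reactants):
  C–H: 4 × 418 = 1672
  C=C: 1 × 597 = 597
  H–I: 1 × 288 = 288
  Σ(broken) = 2557 kJ
Bonds formed (products):
  C–C: 1 × 338 = 338
  C–H: 5 × 418 = 2090
  C–I: 1 × 237 = 237
  Σ(formed) = 2665 kJ
ΔH = Σ(broken) − Σ(formed) = 2557 − 2665 = −108 kJ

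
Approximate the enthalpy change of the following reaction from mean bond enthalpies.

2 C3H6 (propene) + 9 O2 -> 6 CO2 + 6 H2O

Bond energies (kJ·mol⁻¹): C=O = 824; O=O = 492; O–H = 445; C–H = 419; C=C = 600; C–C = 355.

ΔH ≈ −3862 kJ

Bonds broken (reactants):
  C–C: 2 × 355 = 710
  C–H: 12 × 419 = 5028
  C=C: 2 × 600 = 1200
  O=O: 9 × 492 = 4428
  Σ(broken) = 11366 kJ
Bonds formed (products):
  C=O: 12 × 824 = 9888
  O–H: 12 × 445 = 5340
  Σ(formed) = 15228 kJ
ΔH = Σ(broken) − Σ(formed) = 11366 − 15228 = −3862 kJ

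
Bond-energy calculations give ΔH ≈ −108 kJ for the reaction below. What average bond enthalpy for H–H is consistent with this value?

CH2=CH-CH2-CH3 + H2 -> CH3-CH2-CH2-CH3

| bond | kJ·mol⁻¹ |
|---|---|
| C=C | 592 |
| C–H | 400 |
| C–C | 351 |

D(H–H) ≈ 451 kJ/mol

Let D be the H–H bond energy.
Σ(broken) = 2×351 + 8×400 + 1×592 + 1×D = 4494 + D
Σ(formed) = 3×351 + 10×400 = 5053
ΔH = Σ(broken) − Σ(formed) = (4494 + D) − (5053) = −559 + D
Setting this equal to −108 kJ gives D = 451 kJ/mol.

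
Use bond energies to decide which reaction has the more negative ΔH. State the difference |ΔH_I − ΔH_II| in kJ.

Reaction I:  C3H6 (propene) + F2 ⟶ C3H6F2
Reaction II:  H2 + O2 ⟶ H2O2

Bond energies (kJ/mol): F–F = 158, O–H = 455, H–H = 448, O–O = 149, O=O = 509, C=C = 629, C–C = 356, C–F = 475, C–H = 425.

Reaction I:
  Bonds broken (reactants):
    C–C: 1 × 356 = 356
    C–H: 6 × 425 = 2550
    C=C: 1 × 629 = 629
    F–F: 1 × 158 = 158
    Σ(broken) = 3693 kJ
  Bonds formed (products):
    C–C: 2 × 356 = 712
    C–F: 2 × 475 = 950
    C–H: 6 × 425 = 2550
    Σ(formed) = 4212 kJ
  ΔH_I = 3693 − 4212 = −519 kJ
Reaction II:
  Bonds broken (reactants):
    H–H: 1 × 448 = 448
    O=O: 1 × 509 = 509
    Σ(broken) = 957 kJ
  Bonds formed (products):
    O–H: 2 × 455 = 910
    O–O: 1 × 149 = 149
    Σ(formed) = 1059 kJ
  ΔH_II = 957 − 1059 = −102 kJ
ΔH_I − ΔH_II = −417 kJ, so reaction I has the more negative ΔH; |ΔH_I − ΔH_II| = 417 kJ.

Reaction I, by 417 kJ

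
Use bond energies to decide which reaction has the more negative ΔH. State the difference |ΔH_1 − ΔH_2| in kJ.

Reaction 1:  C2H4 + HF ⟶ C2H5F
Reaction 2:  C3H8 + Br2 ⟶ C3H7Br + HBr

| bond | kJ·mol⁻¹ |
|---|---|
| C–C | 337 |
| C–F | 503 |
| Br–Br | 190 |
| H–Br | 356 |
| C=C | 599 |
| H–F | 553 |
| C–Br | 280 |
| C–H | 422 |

Reaction 1:
  Bonds broken (reactants):
    C–H: 4 × 422 = 1688
    C=C: 1 × 599 = 599
    H–F: 1 × 553 = 553
    Σ(broken) = 2840 kJ
  Bonds formed (products):
    C–C: 1 × 337 = 337
    C–F: 1 × 503 = 503
    C–H: 5 × 422 = 2110
    Σ(formed) = 2950 kJ
  ΔH_1 = 2840 − 2950 = −110 kJ
Reaction 2:
  Bonds broken (reactants):
    Br–Br: 1 × 190 = 190
    C–C: 2 × 337 = 674
    C–H: 8 × 422 = 3376
    Σ(broken) = 4240 kJ
  Bonds formed (products):
    C–Br: 1 × 280 = 280
    C–C: 2 × 337 = 674
    C–H: 7 × 422 = 2954
    H–Br: 1 × 356 = 356
    Σ(formed) = 4264 kJ
  ΔH_2 = 4240 − 4264 = −24 kJ
ΔH_1 − ΔH_2 = −86 kJ, so reaction 1 has the more negative ΔH; |ΔH_1 − ΔH_2| = 86 kJ.

Reaction 1, by 86 kJ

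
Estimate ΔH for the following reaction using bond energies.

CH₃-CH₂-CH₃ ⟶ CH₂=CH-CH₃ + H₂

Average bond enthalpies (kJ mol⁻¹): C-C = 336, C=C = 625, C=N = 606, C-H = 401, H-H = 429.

Bonds broken (reactants):
  C-C: 2 × 336 = 672
  C-H: 8 × 401 = 3208
  Σ(broken) = 3880 kJ
Bonds formed (products):
  C-C: 1 × 336 = 336
  C-H: 6 × 401 = 2406
  C=C: 1 × 625 = 625
  H-H: 1 × 429 = 429
  Σ(formed) = 3796 kJ
ΔH = Σ(broken) − Σ(formed) = 3880 − 3796 = +84 kJ

ΔH ≈ +84 kJ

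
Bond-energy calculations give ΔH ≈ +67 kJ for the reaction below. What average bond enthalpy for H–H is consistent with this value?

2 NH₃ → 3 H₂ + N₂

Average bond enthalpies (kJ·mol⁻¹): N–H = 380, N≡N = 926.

D(H–H) ≈ 429 kJ/mol

Let D be the H–H bond energy.
Σ(broken) = 6×380 = 2280
Σ(formed) = 3×D + 1×926 = 926 + 3D
ΔH = Σ(broken) − Σ(formed) = (2280) − (926 + 3D) = +1354 − 3D
Setting this equal to +67 kJ gives 3D = 1287, so D = 429 kJ/mol.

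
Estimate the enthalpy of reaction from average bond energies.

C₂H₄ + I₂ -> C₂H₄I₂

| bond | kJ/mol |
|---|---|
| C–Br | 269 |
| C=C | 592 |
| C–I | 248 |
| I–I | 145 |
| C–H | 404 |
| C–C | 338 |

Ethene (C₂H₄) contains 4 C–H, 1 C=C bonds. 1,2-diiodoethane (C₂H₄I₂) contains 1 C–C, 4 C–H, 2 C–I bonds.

ΔH ≈ −97 kJ

Bonds broken (reactants):
  C–H: 4 × 404 = 1616
  C=C: 1 × 592 = 592
  I–I: 1 × 145 = 145
  Σ(broken) = 2353 kJ
Bonds formed (products):
  C–C: 1 × 338 = 338
  C–H: 4 × 404 = 1616
  C–I: 2 × 248 = 496
  Σ(formed) = 2450 kJ
ΔH = Σ(broken) − Σ(formed) = 2353 − 2450 = −97 kJ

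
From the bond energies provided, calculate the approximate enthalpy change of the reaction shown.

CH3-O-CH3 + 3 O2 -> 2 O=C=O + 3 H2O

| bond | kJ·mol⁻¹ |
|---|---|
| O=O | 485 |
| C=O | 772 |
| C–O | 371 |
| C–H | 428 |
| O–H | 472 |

Bonds broken (reactants):
  C–H: 6 × 428 = 2568
  C–O: 2 × 371 = 742
  O=O: 3 × 485 = 1455
  Σ(broken) = 4765 kJ
Bonds formed (products):
  C=O: 4 × 772 = 3088
  O–H: 6 × 472 = 2832
  Σ(formed) = 5920 kJ
ΔH = Σ(broken) − Σ(formed) = 4765 − 5920 = −1155 kJ

ΔH ≈ −1155 kJ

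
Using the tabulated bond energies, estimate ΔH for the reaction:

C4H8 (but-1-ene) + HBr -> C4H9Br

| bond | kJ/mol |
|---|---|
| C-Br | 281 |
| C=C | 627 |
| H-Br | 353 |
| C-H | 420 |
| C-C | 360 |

ΔH ≈ −81 kJ

Bonds broken (reactants):
  C-C: 2 × 360 = 720
  C-H: 8 × 420 = 3360
  C=C: 1 × 627 = 627
  H-Br: 1 × 353 = 353
  Σ(broken) = 5060 kJ
Bonds formed (products):
  C-Br: 1 × 281 = 281
  C-C: 3 × 360 = 1080
  C-H: 9 × 420 = 3780
  Σ(formed) = 5141 kJ
ΔH = Σ(broken) − Σ(formed) = 5060 − 5141 = −81 kJ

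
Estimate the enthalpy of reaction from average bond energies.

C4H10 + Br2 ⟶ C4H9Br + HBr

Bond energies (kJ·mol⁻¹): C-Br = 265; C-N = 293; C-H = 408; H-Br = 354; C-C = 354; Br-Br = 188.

ΔH ≈ −23 kJ

Bonds broken (reactants):
  Br-Br: 1 × 188 = 188
  C-C: 3 × 354 = 1062
  C-H: 10 × 408 = 4080
  Σ(broken) = 5330 kJ
Bonds formed (products):
  C-Br: 1 × 265 = 265
  C-C: 3 × 354 = 1062
  C-H: 9 × 408 = 3672
  H-Br: 1 × 354 = 354
  Σ(formed) = 5353 kJ
ΔH = Σ(broken) − Σ(formed) = 5330 − 5353 = −23 kJ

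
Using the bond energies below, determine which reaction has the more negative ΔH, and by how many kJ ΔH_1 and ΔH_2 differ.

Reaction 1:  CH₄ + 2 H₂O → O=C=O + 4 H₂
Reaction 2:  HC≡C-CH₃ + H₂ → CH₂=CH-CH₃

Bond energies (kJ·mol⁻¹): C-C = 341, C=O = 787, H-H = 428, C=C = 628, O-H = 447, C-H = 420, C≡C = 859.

Reaction 1:
  Bonds broken (reactants):
    C-H: 4 × 420 = 1680
    O-H: 4 × 447 = 1788
    Σ(broken) = 3468 kJ
  Bonds formed (products):
    C=O: 2 × 787 = 1574
    H-H: 4 × 428 = 1712
    Σ(formed) = 3286 kJ
  ΔH_1 = 3468 − 3286 = +182 kJ
Reaction 2:
  Bonds broken (reactants):
    C≡C: 1 × 859 = 859
    C-C: 1 × 341 = 341
    C-H: 4 × 420 = 1680
    H-H: 1 × 428 = 428
    Σ(broken) = 3308 kJ
  Bonds formed (products):
    C-C: 1 × 341 = 341
    C-H: 6 × 420 = 2520
    C=C: 1 × 628 = 628
    Σ(formed) = 3489 kJ
  ΔH_2 = 3308 − 3489 = −181 kJ
ΔH_1 − ΔH_2 = +363 kJ, so reaction 2 has the more negative ΔH; |ΔH_1 − ΔH_2| = 363 kJ.

Reaction 2, by 363 kJ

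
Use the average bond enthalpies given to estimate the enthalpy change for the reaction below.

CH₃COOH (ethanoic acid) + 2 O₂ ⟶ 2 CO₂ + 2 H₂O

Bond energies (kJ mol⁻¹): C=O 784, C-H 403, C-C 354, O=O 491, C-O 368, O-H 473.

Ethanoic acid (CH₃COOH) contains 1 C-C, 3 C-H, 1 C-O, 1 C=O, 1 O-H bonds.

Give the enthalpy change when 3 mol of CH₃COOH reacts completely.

ΔH = −2574 kJ

Bonds broken (reactants):
  C-C: 1 × 354 = 354
  C-H: 3 × 403 = 1209
  C-O: 1 × 368 = 368
  C=O: 1 × 784 = 784
  O-H: 1 × 473 = 473
  O=O: 2 × 491 = 982
  Σ(broken) = 4170 kJ
Bonds formed (products):
  C=O: 4 × 784 = 3136
  O-H: 4 × 473 = 1892
  Σ(formed) = 5028 kJ
ΔH = Σ(broken) − Σ(formed) = 4170 − 5028 = −858 kJ
For 3× the reaction as written: 3 × (−858) = −2574 kJ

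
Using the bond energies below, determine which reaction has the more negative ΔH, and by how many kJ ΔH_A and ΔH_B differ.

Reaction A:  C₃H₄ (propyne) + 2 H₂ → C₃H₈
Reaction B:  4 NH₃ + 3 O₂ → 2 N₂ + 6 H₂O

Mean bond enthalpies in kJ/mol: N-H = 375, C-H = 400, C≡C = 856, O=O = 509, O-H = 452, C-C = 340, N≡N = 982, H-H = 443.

Reaction A:
  Bonds broken (reactants):
    C≡C: 1 × 856 = 856
    C-C: 1 × 340 = 340
    C-H: 4 × 400 = 1600
    H-H: 2 × 443 = 886
    Σ(broken) = 3682 kJ
  Bonds formed (products):
    C-C: 2 × 340 = 680
    C-H: 8 × 400 = 3200
    Σ(formed) = 3880 kJ
  ΔH_A = 3682 − 3880 = −198 kJ
Reaction B:
  Bonds broken (reactants):
    N-H: 12 × 375 = 4500
    O=O: 3 × 509 = 1527
    Σ(broken) = 6027 kJ
  Bonds formed (products):
    N≡N: 2 × 982 = 1964
    O-H: 12 × 452 = 5424
    Σ(formed) = 7388 kJ
  ΔH_B = 6027 − 7388 = −1361 kJ
ΔH_A − ΔH_B = +1163 kJ, so reaction B has the more negative ΔH; |ΔH_A − ΔH_B| = 1163 kJ.

Reaction B, by 1163 kJ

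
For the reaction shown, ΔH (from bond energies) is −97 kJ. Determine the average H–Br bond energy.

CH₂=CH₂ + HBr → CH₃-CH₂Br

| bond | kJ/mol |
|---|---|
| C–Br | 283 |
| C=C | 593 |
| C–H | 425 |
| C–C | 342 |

Let D be the H–Br bond energy.
Σ(broken) = 4×425 + 1×593 + 1×D = 2293 + D
Σ(formed) = 1×283 + 1×342 + 5×425 = 2750
ΔH = Σ(broken) − Σ(formed) = (2293 + D) − (2750) = −457 + D
Setting this equal to −97 kJ gives D = 360 kJ/mol.

D(H–Br) ≈ 360 kJ/mol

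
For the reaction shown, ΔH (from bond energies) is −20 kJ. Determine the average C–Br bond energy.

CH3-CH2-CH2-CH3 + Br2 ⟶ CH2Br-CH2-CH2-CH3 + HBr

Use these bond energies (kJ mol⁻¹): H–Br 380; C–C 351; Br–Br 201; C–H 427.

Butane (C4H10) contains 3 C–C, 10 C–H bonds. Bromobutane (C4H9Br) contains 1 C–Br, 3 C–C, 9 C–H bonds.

D(C–Br) ≈ 268 kJ/mol

Let D be the C–Br bond energy.
Σ(broken) = 1×201 + 3×351 + 10×427 = 5524
Σ(formed) = 1×D + 3×351 + 9×427 + 1×380 = 5276 + D
ΔH = Σ(broken) − Σ(formed) = (5524) − (5276 + D) = +248 − D
Setting this equal to −20 kJ gives D = 268 kJ/mol.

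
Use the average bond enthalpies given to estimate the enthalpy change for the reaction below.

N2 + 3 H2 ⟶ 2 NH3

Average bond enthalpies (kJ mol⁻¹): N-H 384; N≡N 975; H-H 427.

Bonds broken (reactants):
  H-H: 3 × 427 = 1281
  N≡N: 1 × 975 = 975
  Σ(broken) = 2256 kJ
Bonds formed (products):
  N-H: 6 × 384 = 2304
  Σ(formed) = 2304 kJ
ΔH = Σ(broken) − Σ(formed) = 2256 − 2304 = −48 kJ

ΔH ≈ −48 kJ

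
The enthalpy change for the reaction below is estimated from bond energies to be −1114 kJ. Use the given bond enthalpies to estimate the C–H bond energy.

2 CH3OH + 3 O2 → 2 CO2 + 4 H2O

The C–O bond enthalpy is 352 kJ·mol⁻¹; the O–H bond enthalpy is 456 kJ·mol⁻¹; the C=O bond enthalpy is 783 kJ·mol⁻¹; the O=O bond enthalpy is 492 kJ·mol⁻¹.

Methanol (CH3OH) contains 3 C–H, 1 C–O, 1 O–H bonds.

D(C–H) ≈ 429 kJ/mol

Let D be the C–H bond energy.
Σ(broken) = 6×D + 2×352 + 2×456 + 3×492 = 3092 + 6D
Σ(formed) = 4×783 + 8×456 = 6780
ΔH = Σ(broken) − Σ(formed) = (3092 + 6D) − (6780) = −3688 + 6D
Setting this equal to −1114 kJ gives 6D = 2574, so D = 429 kJ/mol.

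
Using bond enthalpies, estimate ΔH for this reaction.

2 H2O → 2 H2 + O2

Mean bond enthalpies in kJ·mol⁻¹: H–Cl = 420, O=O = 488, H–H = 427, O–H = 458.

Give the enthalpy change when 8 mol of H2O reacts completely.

Bonds broken (reactants):
  O–H: 4 × 458 = 1832
  Σ(broken) = 1832 kJ
Bonds formed (products):
  H–H: 2 × 427 = 854
  O=O: 1 × 488 = 488
  Σ(formed) = 1342 kJ
ΔH = Σ(broken) − Σ(formed) = 1832 − 1342 = +490 kJ
For 4× the reaction as written: 4 × (+490) = +1960 kJ

ΔH = +1960 kJ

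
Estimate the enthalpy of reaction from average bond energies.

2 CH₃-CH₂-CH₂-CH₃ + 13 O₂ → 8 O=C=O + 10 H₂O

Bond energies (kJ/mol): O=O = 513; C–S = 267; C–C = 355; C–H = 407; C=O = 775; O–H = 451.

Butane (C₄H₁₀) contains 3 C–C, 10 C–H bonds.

Bonds broken (reactants):
  C–C: 6 × 355 = 2130
  C–H: 20 × 407 = 8140
  O=O: 13 × 513 = 6669
  Σ(broken) = 16939 kJ
Bonds formed (products):
  C=O: 16 × 775 = 12400
  O–H: 20 × 451 = 9020
  Σ(formed) = 21420 kJ
ΔH = Σ(broken) − Σ(formed) = 16939 − 21420 = −4481 kJ

ΔH ≈ −4481 kJ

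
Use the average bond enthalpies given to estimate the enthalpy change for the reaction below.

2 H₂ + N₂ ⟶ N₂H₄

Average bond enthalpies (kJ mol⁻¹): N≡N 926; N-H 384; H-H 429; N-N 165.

Bonds broken (reactants):
  H-H: 2 × 429 = 858
  N≡N: 1 × 926 = 926
  Σ(broken) = 1784 kJ
Bonds formed (products):
  N-H: 4 × 384 = 1536
  N-N: 1 × 165 = 165
  Σ(formed) = 1701 kJ
ΔH = Σ(broken) − Σ(formed) = 1784 − 1701 = +83 kJ

ΔH ≈ +83 kJ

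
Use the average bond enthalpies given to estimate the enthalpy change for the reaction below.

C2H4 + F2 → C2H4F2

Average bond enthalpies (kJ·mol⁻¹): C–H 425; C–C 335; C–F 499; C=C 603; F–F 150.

Bonds broken (reactants):
  C–H: 4 × 425 = 1700
  C=C: 1 × 603 = 603
  F–F: 1 × 150 = 150
  Σ(broken) = 2453 kJ
Bonds formed (products):
  C–C: 1 × 335 = 335
  C–F: 2 × 499 = 998
  C–H: 4 × 425 = 1700
  Σ(formed) = 3033 kJ
ΔH = Σ(broken) − Σ(formed) = 2453 − 3033 = −580 kJ

ΔH ≈ −580 kJ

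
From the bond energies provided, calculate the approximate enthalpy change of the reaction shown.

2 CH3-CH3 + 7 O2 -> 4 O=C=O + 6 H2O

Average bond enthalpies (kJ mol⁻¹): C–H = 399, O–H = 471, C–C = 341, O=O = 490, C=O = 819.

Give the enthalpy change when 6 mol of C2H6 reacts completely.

ΔH = −9912 kJ

Bonds broken (reactants):
  C–C: 2 × 341 = 682
  C–H: 12 × 399 = 4788
  O=O: 7 × 490 = 3430
  Σ(broken) = 8900 kJ
Bonds formed (products):
  C=O: 8 × 819 = 6552
  O–H: 12 × 471 = 5652
  Σ(formed) = 12204 kJ
ΔH = Σ(broken) − Σ(formed) = 8900 − 12204 = −3304 kJ
For 3× the reaction as written: 3 × (−3304) = −9912 kJ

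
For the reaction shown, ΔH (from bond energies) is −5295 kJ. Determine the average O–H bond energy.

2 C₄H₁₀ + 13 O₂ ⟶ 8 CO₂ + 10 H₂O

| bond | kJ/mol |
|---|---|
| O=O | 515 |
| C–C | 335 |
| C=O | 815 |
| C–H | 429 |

Let D be the O–H bond energy.
Σ(broken) = 6×335 + 20×429 + 13×515 = 17285
Σ(formed) = 16×815 + 20×D = 13040 + 20D
ΔH = Σ(broken) − Σ(formed) = (17285) − (13040 + 20D) = +4245 − 20D
Setting this equal to −5295 kJ gives 20D = 9540, so D = 477 kJ/mol.

D(O–H) ≈ 477 kJ/mol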